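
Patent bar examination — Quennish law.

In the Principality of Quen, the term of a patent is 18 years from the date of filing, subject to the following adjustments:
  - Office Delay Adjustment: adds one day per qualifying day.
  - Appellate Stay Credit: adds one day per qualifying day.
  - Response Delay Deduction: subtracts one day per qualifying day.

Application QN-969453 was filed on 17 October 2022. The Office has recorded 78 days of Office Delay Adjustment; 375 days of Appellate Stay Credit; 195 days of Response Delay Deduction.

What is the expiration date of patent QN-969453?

Base term: filing date + 18 years → 17 October 2040.
Office Delay Adjustment: +78 days → 3 January 2041.
Appellate Stay Credit: +375 days → 13 January 2042.
Response Delay Deduction: −195 days → 2 July 2041.

July 2, 2041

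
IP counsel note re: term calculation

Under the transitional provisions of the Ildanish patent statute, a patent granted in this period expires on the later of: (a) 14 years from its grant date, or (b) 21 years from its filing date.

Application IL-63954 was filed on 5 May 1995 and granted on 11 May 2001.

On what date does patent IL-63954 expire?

2016-05-05

(a) grant + 14 years → 11 May 2015.
(b) filing + 21 years → 5 May 2016.
Later of the two: 5 May 2016.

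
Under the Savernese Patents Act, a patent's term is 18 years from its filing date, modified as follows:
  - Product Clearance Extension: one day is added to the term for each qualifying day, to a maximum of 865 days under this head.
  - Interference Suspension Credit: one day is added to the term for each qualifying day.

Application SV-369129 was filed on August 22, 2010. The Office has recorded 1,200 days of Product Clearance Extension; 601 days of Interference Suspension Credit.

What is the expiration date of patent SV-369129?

2032-08-27

Base term: filing date + 18 years → 22 August 2028.
Product Clearance Extension: 1200 days claimed exceeds the 865-day cap, so +865 days → 4 January 2031.
Interference Suspension Credit: +601 days → 27 August 2032.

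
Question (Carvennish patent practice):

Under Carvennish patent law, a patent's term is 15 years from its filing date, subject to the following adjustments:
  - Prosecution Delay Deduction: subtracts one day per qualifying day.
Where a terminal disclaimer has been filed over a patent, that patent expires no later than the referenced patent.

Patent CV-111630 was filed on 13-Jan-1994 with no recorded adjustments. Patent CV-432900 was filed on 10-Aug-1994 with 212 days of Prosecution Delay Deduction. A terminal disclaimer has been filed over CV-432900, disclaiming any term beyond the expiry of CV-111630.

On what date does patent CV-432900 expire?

2009-01-10

Natural term of CV-432900:
  Base: filing + 15 years → 10 August 2009.
  Prosecution Delay Deduction: −212 days → 10 January 2009.
Expiry of referenced patent CV-111630:
  Base: filing + 15 years → 13 January 2009.
Terminal disclaimer: CV-432900 expires on the earlier of 10 January 2009 and 13 January 2009.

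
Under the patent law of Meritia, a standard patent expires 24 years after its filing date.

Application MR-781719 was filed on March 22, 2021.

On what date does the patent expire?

Filing date + 24 years → 22 March 2045.

2045-03-22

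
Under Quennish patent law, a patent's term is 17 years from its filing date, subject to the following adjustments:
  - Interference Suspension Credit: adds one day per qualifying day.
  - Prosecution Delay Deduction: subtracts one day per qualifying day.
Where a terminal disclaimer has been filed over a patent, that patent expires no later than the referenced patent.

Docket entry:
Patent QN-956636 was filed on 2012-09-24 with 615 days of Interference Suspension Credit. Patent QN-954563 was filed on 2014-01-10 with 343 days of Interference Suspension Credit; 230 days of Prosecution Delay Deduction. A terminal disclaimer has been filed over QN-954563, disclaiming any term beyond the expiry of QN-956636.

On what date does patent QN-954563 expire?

Natural term of QN-954563:
  Base: filing + 17 years → 10 January 2031.
  Interference Suspension Credit: +343 days → 19 December 2031.
  Prosecution Delay Deduction: −230 days → 3 May 2031.
Expiry of referenced patent QN-956636:
  Base: filing + 17 years → 24 September 2029.
  Interference Suspension Credit: +615 days → 1 June 2031.
Terminal disclaimer: QN-954563 expires on the earlier of 3 May 2031 and 1 June 2031.

May 3, 2031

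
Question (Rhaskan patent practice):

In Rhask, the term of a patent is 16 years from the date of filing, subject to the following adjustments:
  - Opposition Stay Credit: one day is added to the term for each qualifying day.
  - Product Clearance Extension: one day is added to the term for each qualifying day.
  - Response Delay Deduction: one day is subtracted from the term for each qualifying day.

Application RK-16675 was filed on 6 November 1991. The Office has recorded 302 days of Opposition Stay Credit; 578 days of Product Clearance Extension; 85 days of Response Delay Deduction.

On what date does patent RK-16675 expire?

Base term: filing date + 16 years → 6 November 2007.
Opposition Stay Credit: +302 days → 3 September 2008.
Product Clearance Extension: +578 days → 4 April 2010.
Response Delay Deduction: −85 days → 9 January 2010.

2010-01-09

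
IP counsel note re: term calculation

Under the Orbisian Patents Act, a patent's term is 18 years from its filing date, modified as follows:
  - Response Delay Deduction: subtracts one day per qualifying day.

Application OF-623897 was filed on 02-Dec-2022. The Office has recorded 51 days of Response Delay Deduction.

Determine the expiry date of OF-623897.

Base term: filing date + 18 years → 2 December 2040.
Response Delay Deduction: −51 days → 12 October 2040.

2040-10-12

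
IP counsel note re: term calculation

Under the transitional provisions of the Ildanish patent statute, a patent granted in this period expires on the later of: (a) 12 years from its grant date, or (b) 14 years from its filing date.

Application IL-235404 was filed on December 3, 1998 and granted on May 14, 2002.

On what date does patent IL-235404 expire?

May 14, 2014

(a) grant + 12 years → 14 May 2014.
(b) filing + 14 years → 3 December 2012.
Later of the two: 14 May 2014.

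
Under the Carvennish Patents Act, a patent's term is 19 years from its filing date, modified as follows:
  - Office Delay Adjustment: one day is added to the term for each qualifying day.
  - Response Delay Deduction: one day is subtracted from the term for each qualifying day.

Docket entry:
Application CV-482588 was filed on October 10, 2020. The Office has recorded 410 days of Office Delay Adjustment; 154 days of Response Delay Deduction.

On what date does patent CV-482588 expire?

Base term: filing date + 19 years → 10 October 2039.
Office Delay Adjustment: +410 days → 23 November 2040.
Response Delay Deduction: −154 days → 22 June 2040.

June 22, 2040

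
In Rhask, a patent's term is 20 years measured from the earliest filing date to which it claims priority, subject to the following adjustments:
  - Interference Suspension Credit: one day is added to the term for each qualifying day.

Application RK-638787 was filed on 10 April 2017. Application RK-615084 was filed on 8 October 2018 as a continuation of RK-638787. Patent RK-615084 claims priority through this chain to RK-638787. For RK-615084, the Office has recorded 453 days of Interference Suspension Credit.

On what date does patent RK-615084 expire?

Earliest priority filing: 10 April 2017.
Base term: 10 April 2017 + 20 years → 10 April 2037.
Interference Suspension Credit: +453 days → 7 July 2038.

2038-07-07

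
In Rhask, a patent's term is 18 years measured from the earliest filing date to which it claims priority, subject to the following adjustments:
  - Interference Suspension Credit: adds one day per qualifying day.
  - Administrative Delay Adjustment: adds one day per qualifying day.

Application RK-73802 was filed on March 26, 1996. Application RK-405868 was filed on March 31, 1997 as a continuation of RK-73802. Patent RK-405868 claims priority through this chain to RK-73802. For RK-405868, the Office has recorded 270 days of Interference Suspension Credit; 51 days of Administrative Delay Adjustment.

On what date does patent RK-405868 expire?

February 10, 2015

Earliest priority filing: 26 March 1996.
Base term: 26 March 1996 + 18 years → 26 March 2014.
Interference Suspension Credit: +270 days → 21 December 2014.
Administrative Delay Adjustment: +51 days → 10 February 2015.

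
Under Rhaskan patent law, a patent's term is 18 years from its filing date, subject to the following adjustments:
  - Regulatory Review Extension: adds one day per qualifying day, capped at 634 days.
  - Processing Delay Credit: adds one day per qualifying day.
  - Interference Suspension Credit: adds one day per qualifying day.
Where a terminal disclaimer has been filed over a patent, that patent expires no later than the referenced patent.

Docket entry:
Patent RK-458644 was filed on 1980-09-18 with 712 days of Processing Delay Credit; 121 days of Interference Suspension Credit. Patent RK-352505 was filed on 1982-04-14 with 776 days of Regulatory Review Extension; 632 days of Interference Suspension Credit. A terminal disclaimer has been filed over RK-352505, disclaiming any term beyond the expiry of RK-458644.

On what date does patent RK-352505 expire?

Natural term of RK-352505:
  Base: filing + 18 years → 14 April 2000.
  Regulatory Review Extension: 776 days claimed exceeds the 634-day cap, so +634 days → 8 January 2002.
  Interference Suspension Credit: +632 days → 2 October 2003.
Expiry of referenced patent RK-458644:
  Base: filing + 18 years → 18 September 1998.
  Processing Delay Credit: +712 days → 30 August 2000.
  Interference Suspension Credit: +121 days → 29 December 2000.
Terminal disclaimer: RK-352505 expires on the earlier of 2 October 2003 and 29 December 2000.

2000-12-29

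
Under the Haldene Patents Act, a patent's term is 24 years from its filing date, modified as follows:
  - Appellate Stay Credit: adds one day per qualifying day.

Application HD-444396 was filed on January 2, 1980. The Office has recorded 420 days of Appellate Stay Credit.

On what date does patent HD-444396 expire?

2005-02-25

Base term: filing date + 24 years → 2 January 2004.
Appellate Stay Credit: +420 days → 25 February 2005.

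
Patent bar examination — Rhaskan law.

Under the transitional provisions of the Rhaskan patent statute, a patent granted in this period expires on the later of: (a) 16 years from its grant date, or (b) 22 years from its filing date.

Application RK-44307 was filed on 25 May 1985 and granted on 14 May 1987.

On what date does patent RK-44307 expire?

May 25, 2007

(a) grant + 16 years → 14 May 2003.
(b) filing + 22 years → 25 May 2007.
Later of the two: 25 May 2007.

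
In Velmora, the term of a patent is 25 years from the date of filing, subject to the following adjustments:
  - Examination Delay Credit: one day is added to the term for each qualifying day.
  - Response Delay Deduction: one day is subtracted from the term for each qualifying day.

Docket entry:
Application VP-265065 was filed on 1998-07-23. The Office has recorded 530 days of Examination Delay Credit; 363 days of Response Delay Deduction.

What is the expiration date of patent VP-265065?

Base term: filing date + 25 years → 23 July 2023.
Examination Delay Credit: +530 days → 3 January 2025.
Response Delay Deduction: −363 days → 6 January 2024.

2024-01-06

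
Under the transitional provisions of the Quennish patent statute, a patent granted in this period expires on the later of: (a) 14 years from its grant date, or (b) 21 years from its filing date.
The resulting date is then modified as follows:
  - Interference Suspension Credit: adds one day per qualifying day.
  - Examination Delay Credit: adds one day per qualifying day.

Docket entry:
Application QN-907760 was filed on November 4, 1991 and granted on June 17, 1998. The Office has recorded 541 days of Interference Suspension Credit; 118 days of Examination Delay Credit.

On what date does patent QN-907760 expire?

(a) grant + 14 years → 17 June 2012.
(b) filing + 21 years → 4 November 2012.
Later of the two: 4 November 2012.
Interference Suspension Credit: +541 days → 29 April 2014.
Examination Delay Credit: +118 days → 25 August 2014.

2014-08-25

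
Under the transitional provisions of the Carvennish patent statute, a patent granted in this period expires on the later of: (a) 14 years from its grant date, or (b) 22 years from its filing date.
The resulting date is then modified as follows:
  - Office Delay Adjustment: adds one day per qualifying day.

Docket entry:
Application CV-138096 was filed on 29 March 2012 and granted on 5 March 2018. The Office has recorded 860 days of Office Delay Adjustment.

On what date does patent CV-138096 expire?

August 5, 2036

(a) grant + 14 years → 5 March 2032.
(b) filing + 22 years → 29 March 2034.
Later of the two: 29 March 2034.
Office Delay Adjustment: +860 days → 5 August 2036.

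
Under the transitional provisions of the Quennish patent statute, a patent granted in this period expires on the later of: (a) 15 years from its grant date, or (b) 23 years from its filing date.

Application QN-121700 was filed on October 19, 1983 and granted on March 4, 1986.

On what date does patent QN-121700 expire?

(a) grant + 15 years → 4 March 2001.
(b) filing + 23 years → 19 October 2006.
Later of the two: 19 October 2006.

2006-10-19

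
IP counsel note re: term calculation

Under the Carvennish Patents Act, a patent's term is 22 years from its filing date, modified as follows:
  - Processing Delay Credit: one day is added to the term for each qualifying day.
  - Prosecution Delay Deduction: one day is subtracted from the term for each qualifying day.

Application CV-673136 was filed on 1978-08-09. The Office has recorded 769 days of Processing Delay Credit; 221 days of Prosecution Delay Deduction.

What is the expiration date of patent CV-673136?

Base term: filing date + 22 years → 9 August 2000.
Processing Delay Credit: +769 days → 17 September 2002.
Prosecution Delay Deduction: −221 days → 8 February 2002.

February 8, 2002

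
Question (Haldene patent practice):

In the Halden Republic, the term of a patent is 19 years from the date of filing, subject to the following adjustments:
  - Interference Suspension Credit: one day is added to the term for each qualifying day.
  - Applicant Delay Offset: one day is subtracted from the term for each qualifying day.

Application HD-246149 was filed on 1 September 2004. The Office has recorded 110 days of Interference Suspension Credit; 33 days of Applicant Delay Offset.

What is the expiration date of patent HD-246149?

Base term: filing date + 19 years → 1 September 2023.
Interference Suspension Credit: +110 days → 20 December 2023.
Applicant Delay Offset: −33 days → 17 November 2023.

November 17, 2023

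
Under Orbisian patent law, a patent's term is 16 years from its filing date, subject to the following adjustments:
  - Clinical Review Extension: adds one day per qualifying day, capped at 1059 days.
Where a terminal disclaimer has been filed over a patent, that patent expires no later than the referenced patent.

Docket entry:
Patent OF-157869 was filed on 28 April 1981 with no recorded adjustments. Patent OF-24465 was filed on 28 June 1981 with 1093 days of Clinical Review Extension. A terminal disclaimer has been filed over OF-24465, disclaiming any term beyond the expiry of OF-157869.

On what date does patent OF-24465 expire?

Natural term of OF-24465:
  Base: filing + 16 years → 28 June 1997.
  Clinical Review Extension: 1093 days claimed exceeds the 1059-day cap, so +1059 days → 22 May 2000.
Expiry of referenced patent OF-157869:
  Base: filing + 16 years → 28 April 1997.
Terminal disclaimer: OF-24465 expires on the earlier of 22 May 2000 and 28 April 1997.

1997-04-28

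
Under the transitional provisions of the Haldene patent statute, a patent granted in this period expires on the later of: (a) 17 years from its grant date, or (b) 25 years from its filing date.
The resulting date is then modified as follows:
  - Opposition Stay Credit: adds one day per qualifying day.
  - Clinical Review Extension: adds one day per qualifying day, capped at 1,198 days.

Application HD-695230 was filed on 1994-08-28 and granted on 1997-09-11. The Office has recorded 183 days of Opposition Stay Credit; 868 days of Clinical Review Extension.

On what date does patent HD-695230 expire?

(a) grant + 17 years → 11 September 2014.
(b) filing + 25 years → 28 August 2019.
Later of the two: 28 August 2019.
Opposition Stay Credit: +183 days → 27 February 2020.
Clinical Review Extension: 868 days (within the 1198-day cap) → +868 days → 14 July 2022.

2022-07-14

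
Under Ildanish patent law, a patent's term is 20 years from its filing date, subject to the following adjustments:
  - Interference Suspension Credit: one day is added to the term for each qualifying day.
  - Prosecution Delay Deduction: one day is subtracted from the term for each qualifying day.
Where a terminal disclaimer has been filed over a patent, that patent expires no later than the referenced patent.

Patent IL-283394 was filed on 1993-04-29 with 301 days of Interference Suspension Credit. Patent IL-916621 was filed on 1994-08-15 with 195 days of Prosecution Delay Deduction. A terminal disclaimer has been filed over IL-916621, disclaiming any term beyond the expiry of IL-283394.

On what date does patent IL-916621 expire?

Natural term of IL-916621:
  Base: filing + 20 years → 15 August 2014.
  Prosecution Delay Deduction: −195 days → 1 February 2014.
Expiry of referenced patent IL-283394:
  Base: filing + 20 years → 29 April 2013.
  Interference Suspension Credit: +301 days → 24 February 2014.
Terminal disclaimer: IL-916621 expires on the earlier of 1 February 2014 and 24 February 2014.

February 1, 2014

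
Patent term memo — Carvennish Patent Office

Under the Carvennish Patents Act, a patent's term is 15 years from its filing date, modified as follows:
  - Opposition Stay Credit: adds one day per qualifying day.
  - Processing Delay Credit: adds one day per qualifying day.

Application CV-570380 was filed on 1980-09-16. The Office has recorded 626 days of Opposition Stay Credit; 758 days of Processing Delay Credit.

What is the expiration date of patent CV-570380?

Base term: filing date + 15 years → 16 September 1995.
Opposition Stay Credit: +626 days → 3 June 1997.
Processing Delay Credit: +758 days → 1 July 1999.

July 1, 1999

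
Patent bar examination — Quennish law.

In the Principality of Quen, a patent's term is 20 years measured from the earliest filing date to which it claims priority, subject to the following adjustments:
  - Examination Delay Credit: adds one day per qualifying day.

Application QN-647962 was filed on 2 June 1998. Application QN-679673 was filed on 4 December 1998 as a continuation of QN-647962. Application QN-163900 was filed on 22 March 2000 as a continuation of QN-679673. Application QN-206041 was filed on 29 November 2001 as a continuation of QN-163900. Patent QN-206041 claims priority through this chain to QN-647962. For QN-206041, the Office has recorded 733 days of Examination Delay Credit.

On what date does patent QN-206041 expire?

June 4, 2020

Earliest priority filing: 2 June 1998.
Base term: 2 June 1998 + 20 years → 2 June 2018.
Examination Delay Credit: +733 days → 4 June 2020.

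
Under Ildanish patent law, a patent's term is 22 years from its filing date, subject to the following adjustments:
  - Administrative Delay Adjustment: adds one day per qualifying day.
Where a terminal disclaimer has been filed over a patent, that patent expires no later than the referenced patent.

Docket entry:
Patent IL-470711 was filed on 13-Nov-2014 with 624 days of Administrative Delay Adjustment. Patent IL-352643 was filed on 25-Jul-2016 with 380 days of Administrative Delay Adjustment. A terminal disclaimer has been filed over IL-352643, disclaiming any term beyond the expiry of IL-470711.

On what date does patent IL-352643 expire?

2038-07-30

Natural term of IL-352643:
  Base: filing + 22 years → 25 July 2038.
  Administrative Delay Adjustment: +380 days → 9 August 2039.
Expiry of referenced patent IL-470711:
  Base: filing + 22 years → 13 November 2036.
  Administrative Delay Adjustment: +624 days → 30 July 2038.
Terminal disclaimer: IL-352643 expires on the earlier of 9 August 2039 and 30 July 2038.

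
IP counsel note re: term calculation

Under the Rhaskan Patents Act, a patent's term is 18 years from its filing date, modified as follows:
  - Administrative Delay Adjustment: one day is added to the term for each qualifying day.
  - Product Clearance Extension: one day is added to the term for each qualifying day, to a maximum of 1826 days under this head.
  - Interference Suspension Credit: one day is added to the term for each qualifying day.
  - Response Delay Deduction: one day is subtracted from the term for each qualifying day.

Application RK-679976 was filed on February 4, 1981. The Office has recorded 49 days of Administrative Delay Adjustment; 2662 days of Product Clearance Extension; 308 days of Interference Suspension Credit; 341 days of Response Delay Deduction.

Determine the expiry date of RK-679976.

Base term: filing date + 18 years → 4 February 1999.
Administrative Delay Adjustment: +49 days → 25 March 1999.
Product Clearance Extension: 2662 days claimed exceeds the 1826-day cap, so +1826 days → 24 March 2004.
Interference Suspension Credit: +308 days → 26 January 2005.
Response Delay Deduction: −341 days → 20 February 2004.

February 20, 2004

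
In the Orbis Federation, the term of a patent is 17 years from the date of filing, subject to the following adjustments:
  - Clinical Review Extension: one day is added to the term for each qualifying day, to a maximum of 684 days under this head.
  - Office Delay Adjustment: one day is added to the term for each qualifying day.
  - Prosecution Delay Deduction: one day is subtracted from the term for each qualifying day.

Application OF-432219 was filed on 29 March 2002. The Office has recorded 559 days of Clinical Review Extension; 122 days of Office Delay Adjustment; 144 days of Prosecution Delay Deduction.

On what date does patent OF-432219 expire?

September 16, 2020

Base term: filing date + 17 years → 29 March 2019.
Clinical Review Extension: 559 days (within the 684-day cap) → +559 days → 8 October 2020.
Office Delay Adjustment: +122 days → 7 February 2021.
Prosecution Delay Deduction: −144 days → 16 September 2020.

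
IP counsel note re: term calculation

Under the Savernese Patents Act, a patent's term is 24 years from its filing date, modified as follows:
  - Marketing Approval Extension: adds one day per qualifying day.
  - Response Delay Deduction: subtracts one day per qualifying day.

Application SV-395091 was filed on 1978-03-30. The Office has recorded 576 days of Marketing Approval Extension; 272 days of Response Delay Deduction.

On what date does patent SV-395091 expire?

Base term: filing date + 24 years → 30 March 2002.
Marketing Approval Extension: +576 days → 27 October 2003.
Response Delay Deduction: −272 days → 28 January 2003.

2003-01-28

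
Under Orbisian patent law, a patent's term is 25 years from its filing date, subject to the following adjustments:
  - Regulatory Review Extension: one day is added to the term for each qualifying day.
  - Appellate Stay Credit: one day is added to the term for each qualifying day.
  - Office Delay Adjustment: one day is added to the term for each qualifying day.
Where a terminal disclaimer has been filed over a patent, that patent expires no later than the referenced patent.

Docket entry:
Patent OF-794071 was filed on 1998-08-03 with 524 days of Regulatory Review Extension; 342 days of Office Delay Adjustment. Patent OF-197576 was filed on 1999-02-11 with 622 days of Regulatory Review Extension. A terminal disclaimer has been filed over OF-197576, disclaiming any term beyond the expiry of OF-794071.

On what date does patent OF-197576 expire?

October 25, 2025

Natural term of OF-197576:
  Base: filing + 25 years → 11 February 2024.
  Regulatory Review Extension: +622 days → 25 October 2025.
Expiry of referenced patent OF-794071:
  Base: filing + 25 years → 3 August 2023.
  Regulatory Review Extension: +524 days → 8 January 2025.
  Office Delay Adjustment: +342 days → 16 December 2025.
Terminal disclaimer: OF-197576 expires on the earlier of 25 October 2025 and 16 December 2025.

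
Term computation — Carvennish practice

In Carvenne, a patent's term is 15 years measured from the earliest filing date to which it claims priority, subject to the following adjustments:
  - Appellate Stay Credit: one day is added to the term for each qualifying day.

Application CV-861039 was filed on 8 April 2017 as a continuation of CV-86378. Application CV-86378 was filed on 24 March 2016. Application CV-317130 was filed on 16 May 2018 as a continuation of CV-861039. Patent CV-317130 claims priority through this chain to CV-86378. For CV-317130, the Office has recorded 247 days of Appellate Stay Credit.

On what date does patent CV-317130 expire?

2031-11-26

Earliest priority filing: 24 March 2016.
Base term: 24 March 2016 + 15 years → 24 March 2031.
Appellate Stay Credit: +247 days → 26 November 2031.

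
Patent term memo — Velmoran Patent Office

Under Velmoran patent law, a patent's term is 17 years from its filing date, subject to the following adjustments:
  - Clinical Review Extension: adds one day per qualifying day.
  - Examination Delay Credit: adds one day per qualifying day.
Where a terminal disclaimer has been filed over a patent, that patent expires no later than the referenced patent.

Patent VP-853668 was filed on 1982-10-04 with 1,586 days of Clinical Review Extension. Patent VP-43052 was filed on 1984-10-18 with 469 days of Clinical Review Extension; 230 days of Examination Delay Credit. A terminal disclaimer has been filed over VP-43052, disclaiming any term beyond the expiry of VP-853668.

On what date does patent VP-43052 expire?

September 17, 2003

Natural term of VP-43052:
  Base: filing + 17 years → 18 October 2001.
  Clinical Review Extension: +469 days → 30 January 2003.
  Examination Delay Credit: +230 days → 17 September 2003.
Expiry of referenced patent VP-853668:
  Base: filing + 17 years → 4 October 1999.
  Clinical Review Extension: +1586 days → 6 February 2004.
Terminal disclaimer: VP-43052 expires on the earlier of 17 September 2003 and 6 February 2004.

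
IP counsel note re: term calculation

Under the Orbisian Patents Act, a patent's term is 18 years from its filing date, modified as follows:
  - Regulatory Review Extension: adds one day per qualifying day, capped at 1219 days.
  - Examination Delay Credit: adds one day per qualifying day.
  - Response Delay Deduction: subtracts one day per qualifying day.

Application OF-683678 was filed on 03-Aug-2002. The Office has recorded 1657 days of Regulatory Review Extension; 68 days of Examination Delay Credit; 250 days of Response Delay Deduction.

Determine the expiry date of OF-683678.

Base term: filing date + 18 years → 3 August 2020.
Regulatory Review Extension: 1657 days claimed exceeds the 1219-day cap, so +1219 days → 5 December 2023.
Examination Delay Credit: +68 days → 11 February 2024.
Response Delay Deduction: −250 days → 6 June 2023.

June 6, 2023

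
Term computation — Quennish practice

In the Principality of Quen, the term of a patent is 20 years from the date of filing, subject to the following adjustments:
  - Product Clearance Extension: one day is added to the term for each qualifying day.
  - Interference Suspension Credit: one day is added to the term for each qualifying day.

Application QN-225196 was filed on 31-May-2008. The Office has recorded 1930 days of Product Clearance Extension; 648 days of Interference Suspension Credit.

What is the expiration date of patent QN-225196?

June 22, 2035

Base term: filing date + 20 years → 31 May 2028.
Product Clearance Extension: +1930 days → 12 September 2033.
Interference Suspension Credit: +648 days → 22 June 2035.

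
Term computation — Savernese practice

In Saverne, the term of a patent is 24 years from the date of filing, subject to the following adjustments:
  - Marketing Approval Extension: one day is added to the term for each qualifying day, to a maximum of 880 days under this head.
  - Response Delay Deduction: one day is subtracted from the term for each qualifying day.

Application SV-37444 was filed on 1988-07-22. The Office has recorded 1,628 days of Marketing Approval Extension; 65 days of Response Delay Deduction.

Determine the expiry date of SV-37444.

Base term: filing date + 24 years → 22 July 2012.
Marketing Approval Extension: 1628 days claimed exceeds the 880-day cap, so +880 days → 19 December 2014.
Response Delay Deduction: −65 days → 15 October 2014.

October 15, 2014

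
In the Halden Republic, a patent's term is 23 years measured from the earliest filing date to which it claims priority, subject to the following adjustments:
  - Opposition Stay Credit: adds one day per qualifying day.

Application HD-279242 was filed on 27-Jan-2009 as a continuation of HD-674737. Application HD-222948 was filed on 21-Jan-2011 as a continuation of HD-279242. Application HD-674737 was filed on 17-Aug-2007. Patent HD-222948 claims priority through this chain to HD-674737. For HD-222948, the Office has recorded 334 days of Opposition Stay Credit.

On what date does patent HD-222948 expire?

2031-07-17

Earliest priority filing: 17 August 2007.
Base term: 17 August 2007 + 23 years → 17 August 2030.
Opposition Stay Credit: +334 days → 17 July 2031.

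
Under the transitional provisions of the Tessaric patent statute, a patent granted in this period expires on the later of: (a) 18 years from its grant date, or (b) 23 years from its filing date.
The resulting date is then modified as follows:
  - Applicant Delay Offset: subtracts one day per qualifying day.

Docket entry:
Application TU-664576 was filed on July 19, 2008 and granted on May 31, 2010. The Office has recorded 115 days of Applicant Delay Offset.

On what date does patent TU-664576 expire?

(a) grant + 18 years → 31 May 2028.
(b) filing + 23 years → 19 July 2031.
Later of the two: 19 July 2031.
Applicant Delay Offset: −115 days → 26 March 2031.

March 26, 2031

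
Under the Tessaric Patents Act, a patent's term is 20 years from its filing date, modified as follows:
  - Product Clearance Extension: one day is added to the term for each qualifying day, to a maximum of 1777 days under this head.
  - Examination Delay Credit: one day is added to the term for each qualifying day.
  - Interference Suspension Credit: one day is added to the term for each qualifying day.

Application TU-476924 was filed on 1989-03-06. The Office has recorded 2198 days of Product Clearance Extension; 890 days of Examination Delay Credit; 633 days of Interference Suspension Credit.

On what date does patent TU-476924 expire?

Base term: filing date + 20 years → 6 March 2009.
Product Clearance Extension: 2198 days claimed exceeds the 1777-day cap, so +1777 days → 16 January 2014.
Examination Delay Credit: +890 days → 24 June 2016.
Interference Suspension Credit: +633 days → 19 March 2018.

March 19, 2018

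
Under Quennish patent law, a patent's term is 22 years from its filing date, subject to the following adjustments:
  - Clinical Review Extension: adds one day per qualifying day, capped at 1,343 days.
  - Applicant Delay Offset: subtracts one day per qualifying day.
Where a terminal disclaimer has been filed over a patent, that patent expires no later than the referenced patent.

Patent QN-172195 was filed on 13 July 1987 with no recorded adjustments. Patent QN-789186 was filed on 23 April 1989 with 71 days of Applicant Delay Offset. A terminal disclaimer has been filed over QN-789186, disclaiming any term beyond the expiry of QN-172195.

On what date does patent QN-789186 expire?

Natural term of QN-789186:
  Base: filing + 22 years → 23 April 2011.
  Applicant Delay Offset: −71 days → 11 February 2011.
Expiry of referenced patent QN-172195:
  Base: filing + 22 years → 13 July 2009.
Terminal disclaimer: QN-789186 expires on the earlier of 11 February 2011 and 13 July 2009.

July 13, 2009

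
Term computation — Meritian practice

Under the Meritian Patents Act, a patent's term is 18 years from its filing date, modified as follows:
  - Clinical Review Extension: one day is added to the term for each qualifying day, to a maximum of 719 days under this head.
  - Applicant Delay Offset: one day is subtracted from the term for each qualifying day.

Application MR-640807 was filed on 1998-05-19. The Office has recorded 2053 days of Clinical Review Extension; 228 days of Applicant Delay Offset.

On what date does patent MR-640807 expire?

Base term: filing date + 18 years → 19 May 2016.
Clinical Review Extension: 2053 days claimed exceeds the 719-day cap, so +719 days → 8 May 2018.
Applicant Delay Offset: −228 days → 22 September 2017.

2017-09-22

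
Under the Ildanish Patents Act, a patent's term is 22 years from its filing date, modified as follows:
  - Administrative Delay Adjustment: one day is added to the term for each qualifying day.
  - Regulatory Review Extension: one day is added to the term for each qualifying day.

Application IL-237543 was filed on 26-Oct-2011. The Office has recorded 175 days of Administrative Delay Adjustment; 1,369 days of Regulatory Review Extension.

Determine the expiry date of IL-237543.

2038-01-17

Base term: filing date + 22 years → 26 October 2033.
Administrative Delay Adjustment: +175 days → 19 April 2034.
Regulatory Review Extension: +1369 days → 17 January 2038.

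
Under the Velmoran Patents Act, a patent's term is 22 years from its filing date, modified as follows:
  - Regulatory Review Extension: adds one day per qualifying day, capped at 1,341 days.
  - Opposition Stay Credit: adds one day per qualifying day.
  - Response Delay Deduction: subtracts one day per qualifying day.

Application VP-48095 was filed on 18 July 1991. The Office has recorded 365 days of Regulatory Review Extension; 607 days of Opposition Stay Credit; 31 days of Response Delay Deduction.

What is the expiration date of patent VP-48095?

Base term: filing date + 22 years → 18 July 2013.
Regulatory Review Extension: 365 days (within the 1341-day cap) → +365 days → 18 July 2014.
Opposition Stay Credit: +607 days → 16 March 2016.
Response Delay Deduction: −31 days → 14 February 2016.

February 14, 2016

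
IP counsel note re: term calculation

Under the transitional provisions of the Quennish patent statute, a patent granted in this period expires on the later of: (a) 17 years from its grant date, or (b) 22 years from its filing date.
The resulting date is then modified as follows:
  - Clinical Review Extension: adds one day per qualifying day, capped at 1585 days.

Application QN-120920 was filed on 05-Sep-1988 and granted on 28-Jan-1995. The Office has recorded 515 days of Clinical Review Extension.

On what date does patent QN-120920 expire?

(a) grant + 17 years → 28 January 2012.
(b) filing + 22 years → 5 September 2010.
Later of the two: 28 January 2012.
Clinical Review Extension: 515 days (within the 1585-day cap) → +515 days → 26 June 2013.

June 26, 2013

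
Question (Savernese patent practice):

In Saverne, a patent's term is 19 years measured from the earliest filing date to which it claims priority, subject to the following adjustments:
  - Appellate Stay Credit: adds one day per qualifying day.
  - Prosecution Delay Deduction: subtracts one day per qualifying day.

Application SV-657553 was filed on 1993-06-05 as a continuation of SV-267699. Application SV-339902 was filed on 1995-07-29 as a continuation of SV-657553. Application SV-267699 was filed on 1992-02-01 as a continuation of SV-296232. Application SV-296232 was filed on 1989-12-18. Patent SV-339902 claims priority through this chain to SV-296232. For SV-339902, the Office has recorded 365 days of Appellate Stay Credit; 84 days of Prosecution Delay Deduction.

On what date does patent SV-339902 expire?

2009-09-25

Earliest priority filing: 18 December 1989.
Base term: 18 December 1989 + 19 years → 18 December 2008.
Appellate Stay Credit: +365 days → 18 December 2009.
Prosecution Delay Deduction: −84 days → 25 September 2009.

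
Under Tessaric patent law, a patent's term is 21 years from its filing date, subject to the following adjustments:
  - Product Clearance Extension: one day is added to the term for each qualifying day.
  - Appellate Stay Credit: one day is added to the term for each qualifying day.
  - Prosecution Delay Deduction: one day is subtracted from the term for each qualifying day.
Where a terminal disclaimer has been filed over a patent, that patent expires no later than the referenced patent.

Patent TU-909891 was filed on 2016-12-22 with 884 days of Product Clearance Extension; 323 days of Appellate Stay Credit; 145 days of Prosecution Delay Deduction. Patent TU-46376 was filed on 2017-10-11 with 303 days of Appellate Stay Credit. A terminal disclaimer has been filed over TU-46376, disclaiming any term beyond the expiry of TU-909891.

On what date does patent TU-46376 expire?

Natural term of TU-46376:
  Base: filing + 21 years → 11 October 2038.
  Appellate Stay Credit: +303 days → 10 August 2039.
Expiry of referenced patent TU-909891:
  Base: filing + 21 years → 22 December 2037.
  Product Clearance Extension: +884 days → 24 May 2040.
  Appellate Stay Credit: +323 days → 12 April 2041.
  Prosecution Delay Deduction: −145 days → 18 November 2040.
Terminal disclaimer: TU-46376 expires on the earlier of 10 August 2039 and 18 November 2040.

August 10, 2039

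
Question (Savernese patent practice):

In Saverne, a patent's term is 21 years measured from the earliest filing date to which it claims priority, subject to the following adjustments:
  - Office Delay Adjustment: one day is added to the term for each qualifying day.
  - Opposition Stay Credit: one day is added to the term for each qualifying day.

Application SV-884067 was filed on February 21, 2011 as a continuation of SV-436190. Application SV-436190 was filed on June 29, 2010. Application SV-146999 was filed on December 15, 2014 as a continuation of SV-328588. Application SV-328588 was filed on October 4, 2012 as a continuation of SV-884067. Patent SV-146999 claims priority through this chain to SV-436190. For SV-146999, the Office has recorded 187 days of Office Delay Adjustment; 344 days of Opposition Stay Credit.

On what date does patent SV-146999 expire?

2032-12-11

Earliest priority filing: 29 June 2010.
Base term: 29 June 2010 + 21 years → 29 June 2031.
Office Delay Adjustment: +187 days → 2 January 2032.
Opposition Stay Credit: +344 days → 11 December 2032.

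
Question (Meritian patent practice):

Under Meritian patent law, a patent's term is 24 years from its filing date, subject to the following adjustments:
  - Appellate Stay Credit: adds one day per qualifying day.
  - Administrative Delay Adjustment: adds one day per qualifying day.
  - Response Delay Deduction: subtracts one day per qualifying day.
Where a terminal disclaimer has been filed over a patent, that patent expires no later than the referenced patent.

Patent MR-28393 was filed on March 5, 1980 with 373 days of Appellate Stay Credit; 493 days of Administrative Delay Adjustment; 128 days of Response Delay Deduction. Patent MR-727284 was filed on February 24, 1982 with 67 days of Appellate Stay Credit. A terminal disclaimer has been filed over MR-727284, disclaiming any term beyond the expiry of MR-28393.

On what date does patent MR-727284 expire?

2006-03-13

Natural term of MR-727284:
  Base: filing + 24 years → 24 February 2006.
  Appellate Stay Credit: +67 days → 2 May 2006.
Expiry of referenced patent MR-28393:
  Base: filing + 24 years → 5 March 2004.
  Appellate Stay Credit: +373 days → 13 March 2005.
  Administrative Delay Adjustment: +493 days → 19 July 2006.
  Response Delay Deduction: −128 days → 13 March 2006.
Terminal disclaimer: MR-727284 expires on the earlier of 2 May 2006 and 13 March 2006.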